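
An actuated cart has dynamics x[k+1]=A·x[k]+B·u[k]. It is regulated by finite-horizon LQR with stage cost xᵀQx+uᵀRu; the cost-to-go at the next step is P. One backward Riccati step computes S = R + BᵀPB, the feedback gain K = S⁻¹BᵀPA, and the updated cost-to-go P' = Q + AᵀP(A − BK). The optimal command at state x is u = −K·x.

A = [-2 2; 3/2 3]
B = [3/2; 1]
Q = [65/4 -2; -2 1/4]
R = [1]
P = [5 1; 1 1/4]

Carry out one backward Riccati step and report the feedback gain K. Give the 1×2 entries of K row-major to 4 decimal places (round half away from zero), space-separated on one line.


-0.9274 1.4355

BᵀP = [8.5000 1.7500]
S = R + BᵀPB = [1] + [14.5000] = [15.5000]
BᵀPA = [-14.3750 22.2500]
K = S⁻¹·BᵀPA = [-0.9274 1.4355]
A−BK = [-0.6089 -0.1532; 2.4274 1.5645]
AᵀP(A−BK) = [1.2308 -1.2399; -1.2399 2.3105]
P' = Q + AᵀP(A−BK) = [17.4808 -3.2399; -3.2399 2.5605]
tr(P') = 20.0413


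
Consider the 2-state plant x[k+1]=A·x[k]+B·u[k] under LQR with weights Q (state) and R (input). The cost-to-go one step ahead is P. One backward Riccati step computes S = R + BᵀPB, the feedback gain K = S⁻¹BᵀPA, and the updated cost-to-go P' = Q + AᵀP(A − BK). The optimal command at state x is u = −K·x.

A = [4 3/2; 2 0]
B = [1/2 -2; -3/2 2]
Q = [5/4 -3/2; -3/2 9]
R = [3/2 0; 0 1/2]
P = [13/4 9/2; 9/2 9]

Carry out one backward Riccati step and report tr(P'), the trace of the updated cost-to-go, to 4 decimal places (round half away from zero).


48.6416

BᵀP = [-5.1250 -11.2500; 2.5000 9.0000]
S = R + BᵀPB = [3/2 0; 0 1/2] + [14.3125 -12.2500; -12.2500 13.0000] = [15.8125 -12.2500; -12.2500 13.5000]
BᵀPA = [-43.0000 -7.6875; 28.0000 3.7500]
K = S⁻¹·BᵀPA = [-3.7457 -0.9123; -1.3248 -0.5500]
A−BK = [3.2233 0.8561; -0.9690 -0.2684]
AᵀP(A−BK) = [36.0296 9.1730; 9.1730 2.3620]
P' = Q + AᵀP(A−BK) = [37.2796 7.6730; 7.6730 11.3620]
tr(P') = 48.6416


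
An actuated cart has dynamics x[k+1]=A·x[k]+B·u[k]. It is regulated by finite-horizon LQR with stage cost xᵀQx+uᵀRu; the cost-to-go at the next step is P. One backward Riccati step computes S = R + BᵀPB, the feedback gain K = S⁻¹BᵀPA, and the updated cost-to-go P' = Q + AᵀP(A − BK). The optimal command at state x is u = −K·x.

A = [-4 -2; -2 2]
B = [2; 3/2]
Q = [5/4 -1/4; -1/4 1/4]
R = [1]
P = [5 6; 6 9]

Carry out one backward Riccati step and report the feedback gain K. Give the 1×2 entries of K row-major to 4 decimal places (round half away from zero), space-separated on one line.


BᵀP = [19.0000 25.5000]
S = R + BᵀPB = [1] + [76.2500] = [77.2500]
BᵀPA = [-127.0000 13.0000]
K = S⁻¹·BᵀPA = [-1.6440 0.1683]
A−BK = [-0.7120 -2.3366; 0.4660 1.7476]
AᵀP(A−BK) = [3.2104 1.3722; 1.3722 5.8123]
P' = Q + AᵀP(A−BK) = [4.4604 1.1222; 1.1222 6.0623]
tr(P') = 10.5227

-1.6440 0.1683


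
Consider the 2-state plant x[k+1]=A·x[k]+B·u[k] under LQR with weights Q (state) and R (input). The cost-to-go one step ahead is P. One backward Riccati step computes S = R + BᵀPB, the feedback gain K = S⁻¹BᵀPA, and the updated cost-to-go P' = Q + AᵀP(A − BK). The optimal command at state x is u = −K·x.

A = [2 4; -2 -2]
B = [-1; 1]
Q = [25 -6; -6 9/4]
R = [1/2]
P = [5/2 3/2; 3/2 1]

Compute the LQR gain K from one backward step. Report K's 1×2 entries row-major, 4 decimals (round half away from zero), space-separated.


BᵀP = [-1.0000 -0.5000]
S = R + BᵀPB = [1/2] + [0.5000] = [1.0000]
BᵀPA = [-1.0000 -3.0000]
K = S⁻¹·BᵀPA = [-1.0000 -3.0000]
A−BK = [1.0000 1.0000; -1.0000 1.0000]
AᵀP(A−BK) = [1.0000 3.0000; 3.0000 11.0000]
P' = Q + AᵀP(A−BK) = [26.0000 -3.0000; -3.0000 13.2500]
tr(P') = 39.2500

-1.0000 -3.0000


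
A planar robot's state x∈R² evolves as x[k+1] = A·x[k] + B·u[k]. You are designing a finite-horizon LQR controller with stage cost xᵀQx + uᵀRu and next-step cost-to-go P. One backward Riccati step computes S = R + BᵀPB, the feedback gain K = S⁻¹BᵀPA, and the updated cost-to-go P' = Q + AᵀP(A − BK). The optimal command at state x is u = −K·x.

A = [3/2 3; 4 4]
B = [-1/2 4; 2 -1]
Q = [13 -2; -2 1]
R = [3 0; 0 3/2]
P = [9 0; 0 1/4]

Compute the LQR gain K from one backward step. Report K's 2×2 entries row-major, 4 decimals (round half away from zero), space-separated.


0.5068 0.5335 0.4280 0.8018

BᵀP = [-4.5000 0.5000; 36.0000 -0.2500]
S = R + BᵀPB = [3 0; 0 3/2] + [3.2500 -18.5000; -18.5000 144.2500] = [6.2500 -18.5000; -18.5000 145.7500]
BᵀPA = [-4.7500 -11.5000; 53.0000 107.0000]
K = S⁻¹·BᵀPA = [0.5068 0.5335; 0.4280 0.8018]
A−BK = [0.0415 0.0593; 3.4144 3.7349]
AᵀP(A−BK) = [3.9753 4.5361; 4.5361 5.3373]
P' = Q + AᵀP(A−BK) = [16.9753 2.5361; 2.5361 6.3373]
tr(P') = 23.3126


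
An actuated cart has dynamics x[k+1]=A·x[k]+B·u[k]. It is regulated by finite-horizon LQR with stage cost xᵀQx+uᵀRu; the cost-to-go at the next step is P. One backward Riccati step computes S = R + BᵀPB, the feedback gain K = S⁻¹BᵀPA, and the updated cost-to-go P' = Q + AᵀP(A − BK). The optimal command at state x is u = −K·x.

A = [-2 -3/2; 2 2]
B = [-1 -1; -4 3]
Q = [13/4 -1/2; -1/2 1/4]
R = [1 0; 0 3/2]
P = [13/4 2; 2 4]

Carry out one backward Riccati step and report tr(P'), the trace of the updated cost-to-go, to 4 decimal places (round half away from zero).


BᵀP = [-11.2500 -18.0000; 2.7500 10.0000]
S = R + BᵀPB = [1 0; 0 3/2] + [83.2500 -42.7500; -42.7500 27.2500] = [84.2500 -42.7500; -42.7500 28.7500]
BᵀPA = [-13.5000 -19.1250; 14.5000 15.8750]
K = S⁻¹·BᵀPA = [0.3897 0.2166; 1.0839 0.8743]
A−BK = [-0.5264 -0.4091; 0.3073 0.2436]
AᵀP(A−BK) = [2.5453 1.9973; 1.9973 1.5762]
P' = Q + AᵀP(A−BK) = [5.7953 1.4973; 1.4973 1.8262]
tr(P') = 7.6215

7.6215


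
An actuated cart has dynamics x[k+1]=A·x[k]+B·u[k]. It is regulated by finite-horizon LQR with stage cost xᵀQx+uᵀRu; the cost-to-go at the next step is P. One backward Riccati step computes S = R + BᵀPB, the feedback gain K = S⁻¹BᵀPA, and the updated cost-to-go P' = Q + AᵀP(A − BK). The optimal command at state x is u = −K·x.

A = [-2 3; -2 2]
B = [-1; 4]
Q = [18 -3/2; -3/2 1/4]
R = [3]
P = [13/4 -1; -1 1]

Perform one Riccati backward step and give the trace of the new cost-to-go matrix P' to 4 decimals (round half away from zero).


BᵀP = [-7.2500 5.0000]
S = R + BᵀPB = [3] + [27.2500] = [30.2500]
BᵀPA = [4.5000 -11.7500]
K = S⁻¹·BᵀPA = [0.1488 -0.3884]
A−BK = [-1.8512 2.6116; -2.5950 3.5537]
AᵀP(A−BK) = [8.3306 -11.7521; -11.7521 16.6860]
P' = Q + AᵀP(A−BK) = [26.3306 -13.2521; -13.2521 16.9360]
tr(P') = 43.2665

43.2665


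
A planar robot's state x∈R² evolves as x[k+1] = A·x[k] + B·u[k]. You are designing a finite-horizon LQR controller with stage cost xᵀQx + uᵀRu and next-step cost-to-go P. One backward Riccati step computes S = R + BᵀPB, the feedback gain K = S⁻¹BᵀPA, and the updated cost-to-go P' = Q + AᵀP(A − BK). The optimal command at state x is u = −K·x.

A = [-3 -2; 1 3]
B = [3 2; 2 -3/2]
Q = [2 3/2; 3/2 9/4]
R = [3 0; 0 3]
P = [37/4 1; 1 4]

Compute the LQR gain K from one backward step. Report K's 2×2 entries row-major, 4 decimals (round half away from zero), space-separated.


BᵀP = [29.7500 11.0000; 17.0000 -4.0000]
S = R + BᵀPB = [3 0; 0 3] + [111.2500 43.0000; 43.0000 40.0000] = [114.2500 43.0000; 43.0000 43.0000]
BᵀPA = [-78.2500 -26.5000; -55.0000 -46.0000]
K = S⁻¹·BᵀPA = [-0.3263 0.2737; -0.9528 -1.3435]
A−BK = [-0.1155 -0.1341; 0.2235 0.4375]
AᵀP(A−BK) = [3.3143 4.0259; 4.0259 6.4539]
P' = Q + AᵀP(A−BK) = [5.3143 5.5259; 5.5259 8.7039]
tr(P') = 14.0182

-0.3263 0.2737 -0.9528 -1.3435


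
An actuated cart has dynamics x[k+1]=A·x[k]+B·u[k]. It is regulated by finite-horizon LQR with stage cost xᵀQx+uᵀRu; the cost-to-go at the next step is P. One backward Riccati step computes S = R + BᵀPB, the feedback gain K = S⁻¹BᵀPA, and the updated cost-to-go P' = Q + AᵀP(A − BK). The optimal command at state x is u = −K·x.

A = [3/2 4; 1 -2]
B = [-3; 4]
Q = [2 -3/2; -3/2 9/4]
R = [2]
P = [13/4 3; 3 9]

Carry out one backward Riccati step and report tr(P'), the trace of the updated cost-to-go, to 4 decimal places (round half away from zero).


41.0139

BᵀP = [2.2500 27.0000]
S = R + BᵀPB = [2] + [101.2500] = [103.2500]
BᵀPA = [30.3750 -45.0000]
K = S⁻¹·BᵀPA = [0.2942 -0.4358]
A−BK = [2.3826 2.6925; -0.1768 -0.2567]
AᵀP(A−BK) = [16.3765 17.7385; 17.7385 20.3874]
P' = Q + AᵀP(A−BK) = [18.3765 16.2385; 16.2385 22.6374]
tr(P') = 41.0139


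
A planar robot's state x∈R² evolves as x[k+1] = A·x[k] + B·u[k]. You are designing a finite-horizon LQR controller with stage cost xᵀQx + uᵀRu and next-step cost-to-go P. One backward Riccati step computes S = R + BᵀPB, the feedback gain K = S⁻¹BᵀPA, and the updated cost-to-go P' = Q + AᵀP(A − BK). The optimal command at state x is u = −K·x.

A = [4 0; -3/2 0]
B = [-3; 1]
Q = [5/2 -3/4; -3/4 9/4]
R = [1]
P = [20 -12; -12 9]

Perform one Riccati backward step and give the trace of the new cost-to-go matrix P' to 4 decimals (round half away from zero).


6.6326

BᵀP = [-72.0000 45.0000]
S = R + BᵀPB = [1] + [261.0000] = [262.0000]
BᵀPA = [-355.5000 0.0000]
K = S⁻¹·BᵀPA = [-1.3569 0.0000]
A−BK = [-0.0706 0.0000; -0.1431 0.0000]
AᵀP(A−BK) = [1.8826 0.0000; 0.0000 0.0000]
P' = Q + AᵀP(A−BK) = [4.3826 -0.7500; -0.7500 2.2500]
tr(P') = 6.6326


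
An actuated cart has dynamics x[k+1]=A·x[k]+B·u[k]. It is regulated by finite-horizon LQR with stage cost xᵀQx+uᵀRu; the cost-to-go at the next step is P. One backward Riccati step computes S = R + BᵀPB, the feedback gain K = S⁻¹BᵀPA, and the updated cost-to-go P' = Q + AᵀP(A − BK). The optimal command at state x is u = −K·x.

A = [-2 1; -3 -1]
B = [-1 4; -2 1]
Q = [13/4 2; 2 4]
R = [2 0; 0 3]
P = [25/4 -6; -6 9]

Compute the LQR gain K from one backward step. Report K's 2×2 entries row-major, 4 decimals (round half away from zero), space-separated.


1.2689 0.6485 -0.1087 0.4198

BᵀP = [5.7500 -12.0000; 19.0000 -15.0000]
S = R + BᵀPB = [2 0; 0 3] + [18.2500 11.0000; 11.0000 61.0000] = [20.2500 11.0000; 11.0000 64.0000]
BᵀPA = [24.5000 17.7500; 7.0000 34.0000]
K = S⁻¹·BᵀPA = [1.2689 0.6485; -0.1087 0.4198]
A−BK = [-0.2962 -0.0306; -0.3534 -0.1228]
AᵀP(A−BK) = [3.6721 1.6730; 1.6730 1.4662]
P' = Q + AᵀP(A−BK) = [6.9221 3.6730; 3.6730 5.4662]
tr(P') = 12.3883


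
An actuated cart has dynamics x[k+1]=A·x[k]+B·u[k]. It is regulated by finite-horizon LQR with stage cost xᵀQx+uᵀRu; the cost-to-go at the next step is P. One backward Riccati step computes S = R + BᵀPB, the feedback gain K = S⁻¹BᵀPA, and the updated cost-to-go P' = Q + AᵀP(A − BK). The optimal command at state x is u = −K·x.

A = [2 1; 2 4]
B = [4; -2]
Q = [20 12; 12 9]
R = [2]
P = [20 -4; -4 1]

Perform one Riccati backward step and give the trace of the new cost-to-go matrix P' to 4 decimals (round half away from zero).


BᵀP = [88.0000 -18.0000]
S = R + BᵀPB = [2] + [388.0000] = [390.0000]
BᵀPA = [140.0000 16.0000]
K = S⁻¹·BᵀPA = [0.3590 0.0410]
A−BK = [0.5641 0.8359; 2.7179 4.0821]
AᵀP(A−BK) = [1.7436 2.2564; 2.2564 3.3436]
P' = Q + AᵀP(A−BK) = [21.7436 14.2564; 14.2564 12.3436]
tr(P') = 34.0872

34.0872


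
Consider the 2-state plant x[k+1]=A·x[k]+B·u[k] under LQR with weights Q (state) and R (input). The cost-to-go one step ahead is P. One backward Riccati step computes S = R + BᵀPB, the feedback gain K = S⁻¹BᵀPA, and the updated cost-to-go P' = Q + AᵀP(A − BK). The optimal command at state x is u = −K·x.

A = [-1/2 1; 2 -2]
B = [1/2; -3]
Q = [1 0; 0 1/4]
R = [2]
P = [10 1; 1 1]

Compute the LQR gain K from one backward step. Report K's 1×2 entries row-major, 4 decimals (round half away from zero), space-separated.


BᵀP = [2.0000 -2.5000]
S = R + BᵀPB = [2] + [8.5000] = [10.5000]
BᵀPA = [-6.0000 7.0000]
K = S⁻¹·BᵀPA = [-0.5714 0.6667]
A−BK = [-0.2143 0.6667; 0.2857 0.0000]
AᵀP(A−BK) = [1.0714 -2.0000; -2.0000 5.3333]
P' = Q + AᵀP(A−BK) = [2.0714 -2.0000; -2.0000 5.5833]
tr(P') = 7.6548

-0.5714 0.6667


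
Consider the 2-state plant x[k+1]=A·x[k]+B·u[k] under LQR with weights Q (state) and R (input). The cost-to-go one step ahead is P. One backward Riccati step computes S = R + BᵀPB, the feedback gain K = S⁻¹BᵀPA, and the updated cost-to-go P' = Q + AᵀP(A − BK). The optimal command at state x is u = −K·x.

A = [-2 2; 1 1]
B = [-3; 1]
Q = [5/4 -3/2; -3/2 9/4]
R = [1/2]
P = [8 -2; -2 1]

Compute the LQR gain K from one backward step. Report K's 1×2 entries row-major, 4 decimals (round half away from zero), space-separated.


0.6901 -0.5263

BᵀP = [-26.0000 7.0000]
S = R + BᵀPB = [1/2] + [85.0000] = [85.5000]
BᵀPA = [59.0000 -45.0000]
K = S⁻¹·BᵀPA = [0.6901 -0.5263]
A−BK = [0.0702 0.4211; 0.3099 1.5263]
AᵀP(A−BK) = [0.2865 0.0526; 0.0526 1.3158]
P' = Q + AᵀP(A−BK) = [1.5365 -1.4474; -1.4474 3.5658]
tr(P') = 5.1023


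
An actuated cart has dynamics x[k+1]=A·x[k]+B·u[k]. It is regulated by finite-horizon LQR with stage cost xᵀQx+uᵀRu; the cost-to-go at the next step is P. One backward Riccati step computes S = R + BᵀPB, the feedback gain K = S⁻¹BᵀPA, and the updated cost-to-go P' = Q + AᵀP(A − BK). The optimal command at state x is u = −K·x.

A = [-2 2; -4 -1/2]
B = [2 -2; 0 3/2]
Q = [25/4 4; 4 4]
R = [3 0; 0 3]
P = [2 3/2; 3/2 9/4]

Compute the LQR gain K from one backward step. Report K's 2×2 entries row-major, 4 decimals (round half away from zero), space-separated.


-2.0516 0.5043 -0.7335 -0.2722

BᵀP = [4.0000 3.0000; -1.7500 0.3750]
S = R + BᵀPB = [3 0; 0 3] + [8.0000 -3.5000; -3.5000 4.0625] = [11.0000 -3.5000; -3.5000 7.0625]
BᵀPA = [-20.0000 6.5000; 2.0000 -3.6875]
K = S⁻¹·BᵀPA = [-2.0516 0.5043; -0.7335 -0.2722]
A−BK = [0.6361 0.4470; -2.8997 -0.0917]
AᵀP(A−BK) = [28.4355 -3.3696; -3.3696 1.2808]
P' = Q + AᵀP(A−BK) = [34.6855 0.6304; 0.6304 5.2808]
tr(P') = 39.9663


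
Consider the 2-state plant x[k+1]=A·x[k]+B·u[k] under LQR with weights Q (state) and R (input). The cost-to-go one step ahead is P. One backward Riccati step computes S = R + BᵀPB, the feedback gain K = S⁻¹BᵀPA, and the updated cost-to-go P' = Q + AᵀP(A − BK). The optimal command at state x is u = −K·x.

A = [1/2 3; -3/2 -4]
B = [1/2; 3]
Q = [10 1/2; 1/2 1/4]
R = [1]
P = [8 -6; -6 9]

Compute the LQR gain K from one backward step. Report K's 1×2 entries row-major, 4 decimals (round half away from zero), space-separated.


BᵀP = [-14.0000 24.0000]
S = R + BᵀPB = [1] + [65.0000] = [66.0000]
BᵀPA = [-43.0000 -138.0000]
K = S⁻¹·BᵀPA = [-0.6515 -2.0909]
A−BK = [0.8258 4.0455; 0.4545 2.2727]
AᵀP(A−BK) = [3.2348 15.0909; 15.0909 71.4545]
P' = Q + AᵀP(A−BK) = [13.2348 15.5909; 15.5909 71.7045]
tr(P') = 84.9394

-0.6515 -2.0909


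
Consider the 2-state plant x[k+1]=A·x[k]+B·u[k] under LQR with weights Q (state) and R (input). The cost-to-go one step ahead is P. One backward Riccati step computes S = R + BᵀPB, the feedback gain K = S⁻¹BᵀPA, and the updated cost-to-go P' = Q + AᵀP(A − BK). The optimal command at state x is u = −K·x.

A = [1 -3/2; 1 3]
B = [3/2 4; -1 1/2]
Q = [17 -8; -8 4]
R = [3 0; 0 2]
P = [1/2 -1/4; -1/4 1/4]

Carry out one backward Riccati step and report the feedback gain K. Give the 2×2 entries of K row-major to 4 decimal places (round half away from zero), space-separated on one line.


-0.0088 -0.3207 0.1139 -0.4695

BᵀP = [1.0000 -0.6250; 1.8750 -0.8750]
S = R + BᵀPB = [3 0; 0 2] + [2.1250 3.6875; 3.6875 7.0625] = [5.1250 3.6875; 3.6875 9.0625]
BᵀPA = [0.3750 -3.3750; 1.0000 -5.4375]
K = S⁻¹·BᵀPA = [-0.0088 -0.3207; 0.1139 -0.4695]
A−BK = [0.5575 0.8591; 0.9342 2.9140]
AᵀP(A−BK) = [0.1394 0.2148; 0.2148 1.9897]
P' = Q + AᵀP(A−BK) = [17.1394 -7.7852; -7.7852 5.9897]
tr(P') = 23.1290


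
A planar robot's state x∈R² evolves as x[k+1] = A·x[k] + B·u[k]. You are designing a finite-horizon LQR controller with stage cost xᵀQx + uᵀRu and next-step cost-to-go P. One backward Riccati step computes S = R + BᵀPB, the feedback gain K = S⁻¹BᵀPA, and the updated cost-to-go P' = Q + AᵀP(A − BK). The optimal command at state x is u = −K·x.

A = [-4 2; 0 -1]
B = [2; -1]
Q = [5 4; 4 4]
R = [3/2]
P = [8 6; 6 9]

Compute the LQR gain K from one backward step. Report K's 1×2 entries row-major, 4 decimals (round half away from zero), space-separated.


BᵀP = [10.0000 3.0000]
S = R + BᵀPB = [3/2] + [17.0000] = [18.5000]
BᵀPA = [-40.0000 17.0000]
K = S⁻¹·BᵀPA = [-2.1622 0.9189]
A−BK = [0.3243 0.1622; -2.1622 -0.0811]
AᵀP(A−BK) = [41.5135 -3.2432; -3.2432 1.3784]
P' = Q + AᵀP(A−BK) = [46.5135 0.7568; 0.7568 5.3784]
tr(P') = 51.8919

-2.1622 0.9189


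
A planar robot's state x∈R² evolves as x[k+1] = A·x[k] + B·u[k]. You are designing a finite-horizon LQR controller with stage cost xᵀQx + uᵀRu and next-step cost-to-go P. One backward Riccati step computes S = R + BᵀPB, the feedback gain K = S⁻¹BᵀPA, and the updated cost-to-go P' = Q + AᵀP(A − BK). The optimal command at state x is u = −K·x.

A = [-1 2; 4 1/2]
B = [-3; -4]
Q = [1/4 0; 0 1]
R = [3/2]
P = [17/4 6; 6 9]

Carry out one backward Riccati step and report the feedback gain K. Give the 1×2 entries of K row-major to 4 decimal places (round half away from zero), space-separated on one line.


BᵀP = [-36.7500 -54.0000]
S = R + BᵀPB = [3/2] + [326.2500] = [327.7500]
BᵀPA = [-179.2500 -100.5000]
K = S⁻¹·BᵀPA = [-0.5469 -0.3066]
A−BK = [-2.6407 1.0801; 1.8124 -0.7265]
AᵀP(A−BK) = [2.2162 -0.4645; -0.4645 0.4331]
P' = Q + AᵀP(A−BK) = [2.4662 -0.4645; -0.4645 1.4331]
tr(P') = 3.8993

-0.5469 -0.3066


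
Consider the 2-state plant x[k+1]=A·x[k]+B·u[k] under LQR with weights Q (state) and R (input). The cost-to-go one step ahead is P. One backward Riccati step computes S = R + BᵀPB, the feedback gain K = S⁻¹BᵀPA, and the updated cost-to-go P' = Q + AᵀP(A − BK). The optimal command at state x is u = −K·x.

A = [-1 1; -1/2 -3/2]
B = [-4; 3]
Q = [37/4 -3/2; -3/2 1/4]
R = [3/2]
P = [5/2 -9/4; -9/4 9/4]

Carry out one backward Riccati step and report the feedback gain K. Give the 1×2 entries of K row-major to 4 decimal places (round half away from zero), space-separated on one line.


0.0767 -0.3488

BᵀP = [-16.7500 15.7500]
S = R + BᵀPB = [3/2] + [114.2500] = [115.7500]
BᵀPA = [8.8750 -40.3750]
K = S⁻¹·BᵀPA = [0.0767 -0.3488]
A−BK = [-0.6933 -0.3952; -0.7300 -0.4536]
AᵀP(A−BK) = [0.1320 0.0332; 0.0332 0.2292]
P' = Q + AᵀP(A−BK) = [9.3820 -1.4668; -1.4668 0.4792]
tr(P') = 9.8612


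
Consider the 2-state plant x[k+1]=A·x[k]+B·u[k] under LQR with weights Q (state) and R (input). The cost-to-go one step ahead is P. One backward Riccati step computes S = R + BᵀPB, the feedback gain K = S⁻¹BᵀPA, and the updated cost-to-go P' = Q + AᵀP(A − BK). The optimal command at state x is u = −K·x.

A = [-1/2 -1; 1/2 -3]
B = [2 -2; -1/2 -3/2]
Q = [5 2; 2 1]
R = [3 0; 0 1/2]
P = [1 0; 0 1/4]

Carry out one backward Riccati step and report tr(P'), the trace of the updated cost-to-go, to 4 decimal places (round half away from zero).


BᵀP = [2.0000 -0.1250; -2.0000 -0.3750]
S = R + BᵀPB = [3 0; 0 1/2] + [4.0625 -3.8125; -3.8125 4.5625] = [7.0625 -3.8125; -3.8125 5.0625]
BᵀPA = [-1.0625 -1.6250; 0.8125 3.1250]
K = S⁻¹·BᵀPA = [-0.1075 0.1738; 0.0795 0.7482]
A−BK = [-0.1259 0.1487; 0.5655 -1.7909]
AᵀP(A−BK) = [0.1337 -0.2982; -0.2982 1.1944]
P' = Q + AᵀP(A−BK) = [5.1337 1.7018; 1.7018 2.1944]
tr(P') = 7.3281

7.3281


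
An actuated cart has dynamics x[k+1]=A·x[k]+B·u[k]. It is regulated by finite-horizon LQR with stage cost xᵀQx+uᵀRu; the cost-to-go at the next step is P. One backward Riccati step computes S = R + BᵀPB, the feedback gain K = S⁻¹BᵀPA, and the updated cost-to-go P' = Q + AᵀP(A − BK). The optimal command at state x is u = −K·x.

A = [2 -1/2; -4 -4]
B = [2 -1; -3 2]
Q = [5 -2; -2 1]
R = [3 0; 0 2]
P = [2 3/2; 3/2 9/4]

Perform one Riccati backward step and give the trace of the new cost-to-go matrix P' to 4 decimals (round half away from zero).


BᵀP = [-0.5000 -3.7500; 1.0000 3.0000]
S = R + BᵀPB = [3 0; 0 2] + [10.2500 -7.0000; -7.0000 5.0000] = [13.2500 -7.0000; -7.0000 7.0000]
BᵀPA = [14.0000 15.2500; -10.0000 -12.5000]
K = S⁻¹·BᵀPA = [0.6400 0.4400; -0.7886 -1.3457]
A−BK = [-0.0686 -2.7257; -0.5029 0.0114]
AᵀP(A−BK) = [3.1543 5.3829; 5.3829 18.9686]
P' = Q + AᵀP(A−BK) = [8.1543 3.3829; 3.3829 19.9686]
tr(P') = 28.1229

28.1229


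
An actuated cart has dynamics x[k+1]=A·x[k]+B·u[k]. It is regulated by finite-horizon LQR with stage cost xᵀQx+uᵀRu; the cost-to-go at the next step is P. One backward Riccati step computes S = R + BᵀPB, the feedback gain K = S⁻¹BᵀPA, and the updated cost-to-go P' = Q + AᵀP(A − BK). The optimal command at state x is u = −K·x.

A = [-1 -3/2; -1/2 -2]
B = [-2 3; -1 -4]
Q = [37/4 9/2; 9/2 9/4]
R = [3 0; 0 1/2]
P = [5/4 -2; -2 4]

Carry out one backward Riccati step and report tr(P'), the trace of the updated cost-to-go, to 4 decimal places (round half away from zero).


BᵀP = [-0.5000 0.0000; 11.7500 -22.0000]
S = R + BᵀPB = [3 0; 0 1/2] + [1.0000 -1.5000; -1.5000 123.2500] = [4.0000 -1.5000; -1.5000 123.7500]
BᵀPA = [0.5000 0.7500; -0.7500 26.3750]
K = S⁻¹·BᵀPA = [0.1233 0.2686; -0.0046 0.2164]
A−BK = [-0.7397 -1.6119; -0.3950 -0.8658]
AᵀP(A−BK) = [0.1849 0.4030; 0.4030 0.9038]
P' = Q + AᵀP(A−BK) = [9.4349 4.9030; 4.9030 3.1538]
tr(P') = 12.5887

12.5887


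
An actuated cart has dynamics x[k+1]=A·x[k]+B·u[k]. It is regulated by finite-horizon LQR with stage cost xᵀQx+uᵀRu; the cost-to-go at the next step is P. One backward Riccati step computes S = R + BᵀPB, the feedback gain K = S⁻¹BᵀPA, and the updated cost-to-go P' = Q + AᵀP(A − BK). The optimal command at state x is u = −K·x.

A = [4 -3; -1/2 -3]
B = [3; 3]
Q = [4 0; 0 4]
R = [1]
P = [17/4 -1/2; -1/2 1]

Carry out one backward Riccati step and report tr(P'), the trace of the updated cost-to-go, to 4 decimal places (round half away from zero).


BᵀP = [11.2500 1.5000]
S = R + BᵀPB = [1] + [38.2500] = [39.2500]
BᵀPA = [44.2500 -38.2500]
K = S⁻¹·BᵀPA = [1.1274 -0.9745]
A−BK = [0.6178 -0.0764; -3.8822 -0.0764]
AᵀP(A−BK) = [20.3631 -1.1274; -1.1274 0.9745]
P' = Q + AᵀP(A−BK) = [24.3631 -1.1274; -1.1274 4.9745]
tr(P') = 29.3376

29.3376


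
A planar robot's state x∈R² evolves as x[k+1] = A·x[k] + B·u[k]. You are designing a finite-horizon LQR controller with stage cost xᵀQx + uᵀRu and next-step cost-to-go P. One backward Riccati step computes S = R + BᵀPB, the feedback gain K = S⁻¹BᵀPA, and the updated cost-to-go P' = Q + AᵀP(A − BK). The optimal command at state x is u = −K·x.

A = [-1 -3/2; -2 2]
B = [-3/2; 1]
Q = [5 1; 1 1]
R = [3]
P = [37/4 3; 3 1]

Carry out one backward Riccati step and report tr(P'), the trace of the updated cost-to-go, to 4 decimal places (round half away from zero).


12.3715

BᵀP = [-10.8750 -3.5000]
S = R + BᵀPB = [3] + [12.8125] = [15.8125]
BᵀPA = [17.8750 9.3125]
K = S⁻¹·BᵀPA = [1.1304 0.5889]
A−BK = [0.6957 -0.6166; -3.1304 1.4111]
AᵀP(A−BK) = [5.0435 2.3478; 2.3478 1.3281]
P' = Q + AᵀP(A−BK) = [10.0435 3.3478; 3.3478 2.3281]
tr(P') = 12.3715


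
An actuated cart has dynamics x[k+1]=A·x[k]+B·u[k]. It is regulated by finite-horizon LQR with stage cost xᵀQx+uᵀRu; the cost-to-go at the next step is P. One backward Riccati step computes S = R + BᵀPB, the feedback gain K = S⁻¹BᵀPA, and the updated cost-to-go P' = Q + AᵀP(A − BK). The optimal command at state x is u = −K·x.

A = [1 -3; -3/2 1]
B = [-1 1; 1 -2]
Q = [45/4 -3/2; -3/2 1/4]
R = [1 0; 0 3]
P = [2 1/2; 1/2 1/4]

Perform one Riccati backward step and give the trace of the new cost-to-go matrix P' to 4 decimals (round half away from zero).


18.8047

BᵀP = [-1.5000 -0.2500; 1.0000 0.0000]
S = R + BᵀPB = [1 0; 0 3] + [1.2500 -1.0000; -1.0000 1.0000] = [2.2500 -1.0000; -1.0000 4.0000]
BᵀPA = [-1.1250 4.2500; 1.0000 -3.0000]
K = S⁻¹·BᵀPA = [-0.4375 1.7500; 0.1406 -0.3125]
A−BK = [0.4219 -0.9375; -0.7813 -1.3750]
AᵀP(A−BK) = [0.4297 -1.3438; -1.3438 6.8750]
P' = Q + AᵀP(A−BK) = [11.6797 -2.8438; -2.8438 7.1250]
tr(P') = 18.8047


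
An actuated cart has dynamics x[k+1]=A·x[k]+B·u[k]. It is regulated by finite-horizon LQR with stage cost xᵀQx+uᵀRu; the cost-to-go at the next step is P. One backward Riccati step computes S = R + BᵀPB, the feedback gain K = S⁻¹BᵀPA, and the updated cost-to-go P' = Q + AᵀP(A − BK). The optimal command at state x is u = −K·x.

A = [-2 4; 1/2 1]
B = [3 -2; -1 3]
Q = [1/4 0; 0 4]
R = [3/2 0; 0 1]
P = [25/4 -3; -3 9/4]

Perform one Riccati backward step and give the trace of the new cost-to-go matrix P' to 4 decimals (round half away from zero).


BᵀP = [21.7500 -11.2500; -21.5000 12.7500]
S = R + BᵀPB = [3/2 0; 0 1] + [76.5000 -77.2500; -77.2500 81.2500] = [78.0000 -77.2500; -77.2500 82.2500]
BᵀPA = [-49.1250 75.7500; 49.3750 -73.2500]
K = S⁻¹·BᵀPA = [-0.5052 1.2767; 0.1258 0.3085]
A−BK = [-0.2327 0.7869; -0.3826 1.3512]
AᵀP(A−BK) = [0.5323 -1.3899; -1.3899 4.1386]
P' = Q + AᵀP(A−BK) = [0.7823 -1.3899; -1.3899 8.1386]
tr(P') = 8.9209

8.9209


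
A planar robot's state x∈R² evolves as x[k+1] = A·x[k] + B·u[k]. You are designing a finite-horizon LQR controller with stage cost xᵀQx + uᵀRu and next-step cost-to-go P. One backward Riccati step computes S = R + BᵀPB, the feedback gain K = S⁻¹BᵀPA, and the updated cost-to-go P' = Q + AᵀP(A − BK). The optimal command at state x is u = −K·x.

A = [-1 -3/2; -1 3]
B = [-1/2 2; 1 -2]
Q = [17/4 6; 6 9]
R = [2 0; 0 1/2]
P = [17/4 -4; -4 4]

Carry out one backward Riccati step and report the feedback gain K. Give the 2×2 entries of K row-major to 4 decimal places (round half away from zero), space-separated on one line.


BᵀP = [-6.1250 6.0000; 16.5000 -16.0000]
S = R + BᵀPB = [2 0; 0 1/2] + [9.0625 -24.2500; -24.2500 65.0000] = [11.0625 -24.2500; -24.2500 65.5000]
BᵀPA = [0.1250 27.1875; -0.5000 -72.7500]
K = S⁻¹·BᵀPA = [-0.0288 0.1215; -0.0183 -1.0657]
A−BK = [-0.9778 0.6921; -1.0078 0.7471]
AᵀP(A−BK) = [0.2444 -0.1730; -0.1730 0.7292]
P' = Q + AᵀP(A−BK) = [4.4944 5.8270; 5.8270 9.7292]
tr(P') = 14.2237

-0.0288 0.1215 -0.0183 -1.0657


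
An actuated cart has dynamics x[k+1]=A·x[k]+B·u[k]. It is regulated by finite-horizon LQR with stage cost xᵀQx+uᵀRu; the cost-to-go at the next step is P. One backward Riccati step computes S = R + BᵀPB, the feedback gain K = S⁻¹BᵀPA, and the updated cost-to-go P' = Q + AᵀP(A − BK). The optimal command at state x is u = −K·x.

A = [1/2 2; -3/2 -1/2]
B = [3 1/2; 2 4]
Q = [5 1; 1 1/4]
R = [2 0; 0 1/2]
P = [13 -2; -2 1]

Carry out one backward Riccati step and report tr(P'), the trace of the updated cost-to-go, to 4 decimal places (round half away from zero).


BᵀP = [35.0000 -4.0000; -1.5000 3.0000]
S = R + BᵀPB = [2 0; 0 1/2] + [97.0000 1.5000; 1.5000 11.2500] = [99.0000 1.5000; 1.5000 11.7500]
BᵀPA = [23.5000 72.0000; -5.2500 -4.5000]
K = S⁻¹·BᵀPA = [0.2446 0.7345; -0.4780 -0.4767]
A−BK = [0.0052 0.0349; -0.0771 -0.0620]
AᵀP(A−BK) = [0.2418 0.4864; 0.4864 1.2209]
P' = Q + AᵀP(A−BK) = [5.2418 1.4864; 1.4864 1.4709]
tr(P') = 6.7127

6.7127


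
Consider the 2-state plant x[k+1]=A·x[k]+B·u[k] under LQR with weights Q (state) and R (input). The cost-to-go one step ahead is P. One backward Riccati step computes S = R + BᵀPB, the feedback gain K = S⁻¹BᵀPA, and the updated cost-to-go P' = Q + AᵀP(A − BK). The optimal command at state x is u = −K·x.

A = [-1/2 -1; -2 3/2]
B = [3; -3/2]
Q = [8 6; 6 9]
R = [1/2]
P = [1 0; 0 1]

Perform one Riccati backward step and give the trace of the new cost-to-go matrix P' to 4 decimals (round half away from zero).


BᵀP = [3.0000 -1.5000]
S = R + BᵀPB = [1/2] + [11.2500] = [11.7500]
BᵀPA = [1.5000 -5.2500]
K = S⁻¹·BᵀPA = [0.1277 -0.4468]
A−BK = [-0.8830 0.3404; -1.8085 0.8298]
AᵀP(A−BK) = [4.0585 -1.8298; -1.8298 0.9043]
P' = Q + AᵀP(A−BK) = [12.0585 4.1702; 4.1702 9.9043]
tr(P') = 21.9628

21.9628


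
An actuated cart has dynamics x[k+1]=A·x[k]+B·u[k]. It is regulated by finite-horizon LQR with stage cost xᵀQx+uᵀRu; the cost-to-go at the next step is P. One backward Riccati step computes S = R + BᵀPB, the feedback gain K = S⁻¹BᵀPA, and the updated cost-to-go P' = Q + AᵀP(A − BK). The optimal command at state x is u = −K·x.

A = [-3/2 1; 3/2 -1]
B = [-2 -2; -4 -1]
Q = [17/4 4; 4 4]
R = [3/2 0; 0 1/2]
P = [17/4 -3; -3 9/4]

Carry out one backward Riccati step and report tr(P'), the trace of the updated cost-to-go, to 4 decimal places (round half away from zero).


10.8116

BᵀP = [3.5000 -3.0000; -5.5000 3.7500]
S = R + BᵀPB = [3/2 0; 0 1/2] + [5.0000 -4.0000; -4.0000 7.2500] = [6.5000 -4.0000; -4.0000 7.7500]
BᵀPA = [-9.7500 6.5000; 13.8750 -9.2500]
K = S⁻¹·BᵀPA = [-0.5836 0.3891; 1.4891 -0.9927]
A−BK = [0.3109 -0.2073; 0.6545 -0.4364]
AᵀP(A−BK) = [1.7734 -1.1823; -1.1823 0.7882]
P' = Q + AᵀP(A−BK) = [6.0234 2.8177; 2.8177 4.7882]
tr(P') = 10.8116


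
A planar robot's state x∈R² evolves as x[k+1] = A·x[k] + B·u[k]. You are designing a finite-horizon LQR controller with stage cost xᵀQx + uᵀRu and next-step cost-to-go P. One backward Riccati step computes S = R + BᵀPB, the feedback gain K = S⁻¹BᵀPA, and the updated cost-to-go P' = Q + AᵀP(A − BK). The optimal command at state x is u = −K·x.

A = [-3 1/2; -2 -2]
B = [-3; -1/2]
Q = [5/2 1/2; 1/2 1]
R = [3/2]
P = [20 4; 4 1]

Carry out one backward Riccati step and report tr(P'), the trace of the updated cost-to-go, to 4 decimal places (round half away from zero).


BᵀP = [-62.0000 -12.5000]
S = R + BᵀPB = [3/2] + [192.2500] = [193.7500]
BᵀPA = [211.0000 -6.0000]
K = S⁻¹·BᵀPA = [1.0890 -0.0310]
A−BK = [0.2671 0.4071; -1.4555 -2.0155]
AᵀP(A−BK) = [2.2142 0.5342; 0.5342 0.8142]
P' = Q + AᵀP(A−BK) = [4.7142 1.0342; 1.0342 1.8142]
tr(P') = 6.5284

6.5284


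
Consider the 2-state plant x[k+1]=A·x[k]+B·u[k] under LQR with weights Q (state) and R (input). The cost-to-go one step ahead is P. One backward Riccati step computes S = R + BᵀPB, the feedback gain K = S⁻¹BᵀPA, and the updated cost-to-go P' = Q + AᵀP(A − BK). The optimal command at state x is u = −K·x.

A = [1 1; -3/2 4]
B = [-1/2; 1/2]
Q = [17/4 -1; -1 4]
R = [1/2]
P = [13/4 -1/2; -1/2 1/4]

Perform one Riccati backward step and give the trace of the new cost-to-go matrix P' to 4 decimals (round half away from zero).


13.0697

BᵀP = [-1.8750 0.3750]
S = R + BᵀPB = [1/2] + [1.1250] = [1.6250]
BᵀPA = [-2.4375 -0.3750]
K = S⁻¹·BᵀPA = [-1.5000 -0.2308]
A−BK = [0.2500 0.8846; -0.7500 4.1154]
AᵀP(A−BK) = [1.6563 -0.0625; -0.0625 3.1635]
P' = Q + AᵀP(A−BK) = [5.9063 -1.0625; -1.0625 7.1635]
tr(P') = 13.0697


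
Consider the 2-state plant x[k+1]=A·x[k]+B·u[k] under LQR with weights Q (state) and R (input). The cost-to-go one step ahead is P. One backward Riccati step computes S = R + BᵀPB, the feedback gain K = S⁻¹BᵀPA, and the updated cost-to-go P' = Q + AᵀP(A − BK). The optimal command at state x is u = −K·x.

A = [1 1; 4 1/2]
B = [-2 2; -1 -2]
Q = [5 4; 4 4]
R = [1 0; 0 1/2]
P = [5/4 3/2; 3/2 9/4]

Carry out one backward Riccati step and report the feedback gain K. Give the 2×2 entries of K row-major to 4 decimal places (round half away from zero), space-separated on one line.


BᵀP = [-4.0000 -5.2500; -0.5000 -1.5000]
S = R + BᵀPB = [1 0; 0 1/2] + [13.2500 2.5000; 2.5000 2.0000] = [14.2500 2.5000; 2.5000 2.5000]
BᵀPA = [-25.0000 -6.6250; -6.5000 -1.2500]
K = S⁻¹·BᵀPA = [-1.5745 -0.4574; -1.0255 -0.0426]
A−BK = [-0.0979 0.1702; 0.3745 -0.0426]
AᵀP(A−BK) = [3.2223 0.7872; 0.7872 0.2287]
P' = Q + AᵀP(A−BK) = [8.2223 4.7872; 4.7872 4.2287]
tr(P') = 12.4511

-1.5745 -0.4574 -1.0255 -0.0426


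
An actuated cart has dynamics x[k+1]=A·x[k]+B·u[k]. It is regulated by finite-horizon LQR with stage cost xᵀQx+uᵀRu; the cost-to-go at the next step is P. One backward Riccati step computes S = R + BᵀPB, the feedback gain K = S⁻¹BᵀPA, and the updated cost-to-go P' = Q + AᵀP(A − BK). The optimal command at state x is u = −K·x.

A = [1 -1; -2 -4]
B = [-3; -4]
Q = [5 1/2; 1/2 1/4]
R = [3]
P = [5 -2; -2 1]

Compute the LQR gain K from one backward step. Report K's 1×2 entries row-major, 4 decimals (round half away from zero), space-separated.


-0.6875 -0.0625

BᵀP = [-7.0000 2.0000]
S = R + BᵀPB = [3] + [13.0000] = [16.0000]
BᵀPA = [-11.0000 -1.0000]
K = S⁻¹·BᵀPA = [-0.6875 -0.0625]
A−BK = [-1.0625 -1.1875; -4.7500 -4.2500]
AᵀP(A−BK) = [9.4375 6.3125; 6.3125 4.9375]
P' = Q + AᵀP(A−BK) = [14.4375 6.8125; 6.8125 5.1875]
tr(P') = 19.6250


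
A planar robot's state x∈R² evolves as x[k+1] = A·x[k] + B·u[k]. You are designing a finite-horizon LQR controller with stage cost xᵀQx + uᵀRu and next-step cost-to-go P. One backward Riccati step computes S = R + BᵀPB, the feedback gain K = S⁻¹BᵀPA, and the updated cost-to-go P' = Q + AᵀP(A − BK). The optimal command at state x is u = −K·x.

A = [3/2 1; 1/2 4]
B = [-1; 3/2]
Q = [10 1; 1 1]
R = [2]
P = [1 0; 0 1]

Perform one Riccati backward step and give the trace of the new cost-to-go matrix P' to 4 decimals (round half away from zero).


25.6310

BᵀP = [-1.0000 1.5000]
S = R + BᵀPB = [2] + [3.2500] = [5.2500]
BᵀPA = [-0.7500 5.0000]
K = S⁻¹·BᵀPA = [-0.1429 0.9524]
A−BK = [1.3571 1.9524; 0.7143 2.5714]
AᵀP(A−BK) = [2.3929 4.2143; 4.2143 12.2381]
P' = Q + AᵀP(A−BK) = [12.3929 5.2143; 5.2143 13.2381]
tr(P') = 25.6310


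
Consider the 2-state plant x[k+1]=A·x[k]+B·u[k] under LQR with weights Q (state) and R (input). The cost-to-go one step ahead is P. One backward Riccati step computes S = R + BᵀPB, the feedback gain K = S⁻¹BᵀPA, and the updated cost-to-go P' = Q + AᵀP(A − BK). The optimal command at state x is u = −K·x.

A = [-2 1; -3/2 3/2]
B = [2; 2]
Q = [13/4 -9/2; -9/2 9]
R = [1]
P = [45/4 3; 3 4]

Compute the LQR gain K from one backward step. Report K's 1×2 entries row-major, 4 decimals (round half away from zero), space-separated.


-0.9070 0.5756

BᵀP = [28.5000 14.0000]
S = R + BᵀPB = [1] + [85.0000] = [86.0000]
BᵀPA = [-78.0000 49.5000]
K = S⁻¹·BᵀPA = [-0.9070 0.5756]
A−BK = [-0.1860 -0.1512; 0.3140 0.3488]
AᵀP(A−BK) = [1.2558 -0.1047; -0.1047 0.7587]
P' = Q + AᵀP(A−BK) = [4.5058 -4.6047; -4.6047 9.7587]
tr(P') = 14.2645


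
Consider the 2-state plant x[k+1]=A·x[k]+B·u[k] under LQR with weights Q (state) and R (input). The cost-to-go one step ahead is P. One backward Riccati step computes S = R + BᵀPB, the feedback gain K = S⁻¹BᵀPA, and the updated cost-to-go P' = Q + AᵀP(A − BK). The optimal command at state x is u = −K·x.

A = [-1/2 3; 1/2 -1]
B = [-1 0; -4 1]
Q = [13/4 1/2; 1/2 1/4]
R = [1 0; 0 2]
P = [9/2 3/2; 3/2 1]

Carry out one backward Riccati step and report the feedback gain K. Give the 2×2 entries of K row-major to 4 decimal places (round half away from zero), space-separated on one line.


0.0872 -0.8363 0.0765 -0.3665

BᵀP = [-10.5000 -5.5000; 1.5000 1.0000]
S = R + BᵀPB = [1 0; 0 2] + [32.5000 -5.5000; -5.5000 1.0000] = [33.5000 -5.5000; -5.5000 3.0000]
BᵀPA = [2.5000 -26.0000; -0.2500 3.5000]
K = S⁻¹·BᵀPA = [0.0872 -0.8363; 0.0765 -0.3665]
A−BK = [-0.4128 2.1637; 0.7722 -3.9786]
AᵀP(A−BK) = [0.4262 -2.2509; -2.2509 12.0391]
P' = Q + AᵀP(A−BK) = [3.6762 -1.7509; -1.7509 12.2891]
tr(P') = 15.9653


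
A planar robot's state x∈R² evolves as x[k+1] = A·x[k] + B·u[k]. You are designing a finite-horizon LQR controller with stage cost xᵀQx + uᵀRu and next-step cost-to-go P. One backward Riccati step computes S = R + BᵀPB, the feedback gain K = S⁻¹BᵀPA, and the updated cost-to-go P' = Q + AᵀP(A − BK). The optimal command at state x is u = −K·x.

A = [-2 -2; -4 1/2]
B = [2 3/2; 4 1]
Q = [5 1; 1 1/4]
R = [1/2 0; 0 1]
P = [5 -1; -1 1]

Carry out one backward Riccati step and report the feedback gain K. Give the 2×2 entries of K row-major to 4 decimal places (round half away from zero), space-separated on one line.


-0.9425 0.3703 -0.0617 -1.6900

BᵀP = [6.0000 2.0000; 6.5000 -0.5000]
S = R + BᵀPB = [1/2 0; 0 1] + [20.0000 11.0000; 11.0000 9.2500] = [20.5000 11.0000; 11.0000 10.2500]
BᵀPA = [-20.0000 -11.0000; -11.0000 -13.2500]
K = S⁻¹·BᵀPA = [-0.9425 0.3703; -0.0617 -1.6900]
A−BK = [-0.0224 -0.2055; -0.1683 0.7090]
AᵀP(A−BK) = [0.4712 -0.1851; -0.1851 3.9299]
P' = Q + AᵀP(A−BK) = [5.4712 0.8149; 0.8149 4.1799]
tr(P') = 9.6511


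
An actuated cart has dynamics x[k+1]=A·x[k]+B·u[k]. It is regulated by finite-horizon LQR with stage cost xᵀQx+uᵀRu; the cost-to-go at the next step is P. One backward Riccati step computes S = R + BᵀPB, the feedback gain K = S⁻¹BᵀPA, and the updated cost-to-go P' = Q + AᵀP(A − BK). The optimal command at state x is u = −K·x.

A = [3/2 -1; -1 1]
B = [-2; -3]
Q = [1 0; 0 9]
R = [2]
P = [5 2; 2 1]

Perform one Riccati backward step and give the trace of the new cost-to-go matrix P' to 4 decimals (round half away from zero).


11.5227

BᵀP = [-16.0000 -7.0000]
S = R + BᵀPB = [2] + [53.0000] = [55.0000]
BᵀPA = [-17.0000 9.0000]
K = S⁻¹·BᵀPA = [-0.3091 0.1636]
A−BK = [0.8818 -0.6727; -1.9273 1.4909]
AᵀP(A−BK) = [0.9955 -0.7182; -0.7182 0.5273]
P' = Q + AᵀP(A−BK) = [1.9955 -0.7182; -0.7182 9.5273]
tr(P') = 11.5227


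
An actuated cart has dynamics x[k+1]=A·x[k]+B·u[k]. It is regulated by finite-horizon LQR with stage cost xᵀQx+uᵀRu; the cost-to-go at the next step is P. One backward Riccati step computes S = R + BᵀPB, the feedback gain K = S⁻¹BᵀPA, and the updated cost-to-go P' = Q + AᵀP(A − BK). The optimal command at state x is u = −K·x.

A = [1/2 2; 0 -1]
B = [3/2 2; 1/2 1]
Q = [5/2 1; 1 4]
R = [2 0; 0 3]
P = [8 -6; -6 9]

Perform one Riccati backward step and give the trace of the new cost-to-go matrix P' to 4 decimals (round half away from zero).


BᵀP = [9.0000 -4.5000; 10.0000 -3.0000]
S = R + BᵀPB = [2 0; 0 3] + [11.2500 13.5000; 13.5000 17.0000] = [13.2500 13.5000; 13.5000 20.0000]
BᵀPA = [4.5000 22.5000; 5.0000 23.0000]
K = S⁻¹·BᵀPA = [0.2719 1.6858; 0.0665 0.0121]
A−BK = [-0.0408 -0.5529; -0.2024 -1.8550]
AᵀP(A−BK) = [0.4441 3.3535; 3.3535 26.7915]
P' = Q + AᵀP(A−BK) = [2.9441 4.3535; 4.3535 30.7915]
tr(P') = 33.7356

33.7356


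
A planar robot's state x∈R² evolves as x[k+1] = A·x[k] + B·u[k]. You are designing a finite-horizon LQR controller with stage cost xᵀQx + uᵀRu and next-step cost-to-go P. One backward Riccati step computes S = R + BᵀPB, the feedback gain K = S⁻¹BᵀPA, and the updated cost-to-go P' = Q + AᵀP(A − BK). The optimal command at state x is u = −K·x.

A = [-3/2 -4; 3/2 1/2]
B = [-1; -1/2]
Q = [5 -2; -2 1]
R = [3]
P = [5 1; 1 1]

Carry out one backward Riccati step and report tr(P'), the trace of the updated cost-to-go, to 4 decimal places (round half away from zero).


38.5405

BᵀP = [-5.5000 -1.5000]
S = R + BᵀPB = [3] + [6.2500] = [9.2500]
BᵀPA = [6.0000 21.2500]
K = S⁻¹·BᵀPA = [0.6486 2.2973]
A−BK = [-0.8514 -1.7027; 1.8243 1.6486]
AᵀP(A−BK) = [5.1081 10.2162; 10.2162 27.4324]
P' = Q + AᵀP(A−BK) = [10.1081 8.2162; 8.2162 28.4324]
tr(P') = 38.5405


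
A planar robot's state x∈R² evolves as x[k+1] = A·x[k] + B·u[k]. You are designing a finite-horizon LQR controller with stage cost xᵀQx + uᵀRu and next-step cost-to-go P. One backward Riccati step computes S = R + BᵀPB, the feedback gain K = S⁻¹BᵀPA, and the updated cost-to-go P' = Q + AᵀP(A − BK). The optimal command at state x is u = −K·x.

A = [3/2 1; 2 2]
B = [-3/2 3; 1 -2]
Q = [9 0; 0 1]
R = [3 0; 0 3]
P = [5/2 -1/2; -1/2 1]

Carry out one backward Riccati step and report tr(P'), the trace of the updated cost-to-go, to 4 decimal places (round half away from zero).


BᵀP = [-4.2500 1.7500; 8.5000 -3.5000]
S = R + BᵀPB = [3 0; 0 3] + [8.1250 -16.2500; -16.2500 32.5000] = [11.1250 -16.2500; -16.2500 35.5000]
BᵀPA = [-2.8750 -0.7500; 5.7500 1.5000]
K = S⁻¹·BᵀPA = [-0.0659 -0.0172; 0.1318 0.0344]
A−BK = [1.0057 0.8711; 2.3295 2.0860]
AᵀP(A−BK) = [5.6777 5.0029; 5.0029 4.4355]
P' = Q + AᵀP(A−BK) = [14.6777 5.0029; 5.0029 5.4355]
tr(P') = 20.1132

20.1132
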